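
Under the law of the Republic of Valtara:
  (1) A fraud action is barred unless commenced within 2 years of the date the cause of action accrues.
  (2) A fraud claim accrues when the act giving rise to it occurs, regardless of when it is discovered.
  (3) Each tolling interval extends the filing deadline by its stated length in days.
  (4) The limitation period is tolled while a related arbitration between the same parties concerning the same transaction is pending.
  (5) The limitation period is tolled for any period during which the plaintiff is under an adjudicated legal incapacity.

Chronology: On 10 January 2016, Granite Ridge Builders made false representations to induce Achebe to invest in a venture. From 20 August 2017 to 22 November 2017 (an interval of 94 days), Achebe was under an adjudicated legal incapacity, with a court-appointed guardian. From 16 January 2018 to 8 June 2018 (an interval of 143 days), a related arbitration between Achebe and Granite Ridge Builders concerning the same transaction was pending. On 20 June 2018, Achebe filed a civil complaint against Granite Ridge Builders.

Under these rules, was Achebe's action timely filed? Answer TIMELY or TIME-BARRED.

TIMELY

The limitation period began to run on 10 January 2016.
Adding the 2 years base period to 10 January 2016 gives a deadline of 10 January 2018, before any tolling.
Because the plaintiff's legal incapacity ran from 20 August 2017 to 22 November 2017, the deadline is extended by 94 days to 14 April 2018.
The period was tolled for 143 days by the pending related arbitration (16 January 2018 to 8 June 2018), pushing the deadline to 4 September 2018.
Achebe filed on 20 June 2018, before the 4 September 2018 deadline, so the action is timely.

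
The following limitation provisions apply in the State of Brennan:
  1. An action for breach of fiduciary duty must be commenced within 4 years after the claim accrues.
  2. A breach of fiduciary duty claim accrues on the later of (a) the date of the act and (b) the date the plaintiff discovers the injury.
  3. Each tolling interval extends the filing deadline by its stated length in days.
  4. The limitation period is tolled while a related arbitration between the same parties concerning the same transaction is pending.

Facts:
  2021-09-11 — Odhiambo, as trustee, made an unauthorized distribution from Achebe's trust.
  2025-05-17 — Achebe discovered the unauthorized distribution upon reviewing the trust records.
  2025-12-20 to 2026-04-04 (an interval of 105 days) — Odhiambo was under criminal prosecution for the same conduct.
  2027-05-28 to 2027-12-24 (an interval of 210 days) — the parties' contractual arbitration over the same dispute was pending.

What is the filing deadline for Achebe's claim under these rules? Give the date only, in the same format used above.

The claim accrued on 2025-05-17 — the later of the 2021-09-11 act and the 2025-05-17 discovery.
Adding the 4 years base period to 2025-05-17 gives a deadline of 2029-05-17, before any tolling.
The pending related arbitration from 2027-05-28 to 2027-12-24 tolled the period for 210 days, extending the deadline to 2029-12-13.
The pending criminal prosecution from 2025-12-20 to 2026-04-04 does not toll the period, because no stated rule makes a criminal prosecution a tolling event.

2029-12-13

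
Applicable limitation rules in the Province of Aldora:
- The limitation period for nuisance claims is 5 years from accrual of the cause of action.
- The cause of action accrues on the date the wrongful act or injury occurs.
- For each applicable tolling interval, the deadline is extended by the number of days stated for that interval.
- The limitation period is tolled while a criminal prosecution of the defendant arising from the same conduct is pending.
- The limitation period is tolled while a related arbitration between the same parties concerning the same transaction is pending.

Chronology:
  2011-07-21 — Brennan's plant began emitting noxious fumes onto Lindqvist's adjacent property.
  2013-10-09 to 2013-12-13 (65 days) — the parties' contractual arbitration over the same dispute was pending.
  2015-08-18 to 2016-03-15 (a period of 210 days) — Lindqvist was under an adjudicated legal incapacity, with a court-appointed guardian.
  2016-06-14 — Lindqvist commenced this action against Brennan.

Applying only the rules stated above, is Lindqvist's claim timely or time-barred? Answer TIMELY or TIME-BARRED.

TIMELY

The claim accrued on 2011-07-21, when the wrongful act occurred.
5 years from 2011-07-21 is 2016-07-21.
Because the pending related arbitration ran from 2013-10-09 to 2013-12-13, the deadline is extended by 65 days to 2016-09-24.
Although the plaintiff's incapacity ran from 2015-08-18 to 2016-03-15, the stated rules do not make that a tolling event, so it is disregarded.
Lindqvist filed on 2016-06-14, before the 2016-09-24 deadline, so the action is timely.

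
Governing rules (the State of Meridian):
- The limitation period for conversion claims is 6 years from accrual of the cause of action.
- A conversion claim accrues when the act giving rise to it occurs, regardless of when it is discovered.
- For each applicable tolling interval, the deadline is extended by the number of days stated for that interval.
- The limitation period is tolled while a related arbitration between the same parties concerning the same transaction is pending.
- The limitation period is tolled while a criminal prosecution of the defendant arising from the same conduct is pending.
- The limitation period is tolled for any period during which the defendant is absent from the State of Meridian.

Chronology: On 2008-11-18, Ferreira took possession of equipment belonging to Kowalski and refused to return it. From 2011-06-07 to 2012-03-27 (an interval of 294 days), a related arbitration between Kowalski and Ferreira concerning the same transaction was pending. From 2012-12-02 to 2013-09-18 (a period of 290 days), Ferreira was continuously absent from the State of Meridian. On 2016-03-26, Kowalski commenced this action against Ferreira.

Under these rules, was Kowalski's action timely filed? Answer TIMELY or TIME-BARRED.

The cause of action accrued on 2008-11-18, the date of the act.
6 years from 2008-11-18 is 2014-11-18.
The period was tolled for 294 days by the pending related arbitration (2011-06-07 to 2012-03-27), pushing the deadline to 2015-09-08.
The defendant's absence from the jurisdiction from 2012-12-02 to 2013-09-18 tolled the period for 290 days, extending the deadline to 2016-06-24.
Filing on 2016-03-26 beat the 2016-06-24 deadline — the action is timely.

TIMELY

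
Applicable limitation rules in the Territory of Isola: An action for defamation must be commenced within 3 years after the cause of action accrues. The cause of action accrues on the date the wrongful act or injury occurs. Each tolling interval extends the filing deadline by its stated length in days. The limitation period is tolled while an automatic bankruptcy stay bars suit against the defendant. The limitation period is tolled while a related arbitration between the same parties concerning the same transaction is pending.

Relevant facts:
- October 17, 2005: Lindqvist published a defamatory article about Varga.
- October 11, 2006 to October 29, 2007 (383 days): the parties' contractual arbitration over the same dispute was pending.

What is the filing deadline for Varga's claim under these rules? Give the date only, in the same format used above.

The limitation period began to run on October 17, 2005.
Adding the 3 years base period to October 17, 2005 gives a deadline of October 17, 2008, before any tolling.
The period was tolled for 383 days by the pending related arbitration (October 11, 2006 to October 29, 2007), pushing the deadline to November 4, 2009.

November 4, 2009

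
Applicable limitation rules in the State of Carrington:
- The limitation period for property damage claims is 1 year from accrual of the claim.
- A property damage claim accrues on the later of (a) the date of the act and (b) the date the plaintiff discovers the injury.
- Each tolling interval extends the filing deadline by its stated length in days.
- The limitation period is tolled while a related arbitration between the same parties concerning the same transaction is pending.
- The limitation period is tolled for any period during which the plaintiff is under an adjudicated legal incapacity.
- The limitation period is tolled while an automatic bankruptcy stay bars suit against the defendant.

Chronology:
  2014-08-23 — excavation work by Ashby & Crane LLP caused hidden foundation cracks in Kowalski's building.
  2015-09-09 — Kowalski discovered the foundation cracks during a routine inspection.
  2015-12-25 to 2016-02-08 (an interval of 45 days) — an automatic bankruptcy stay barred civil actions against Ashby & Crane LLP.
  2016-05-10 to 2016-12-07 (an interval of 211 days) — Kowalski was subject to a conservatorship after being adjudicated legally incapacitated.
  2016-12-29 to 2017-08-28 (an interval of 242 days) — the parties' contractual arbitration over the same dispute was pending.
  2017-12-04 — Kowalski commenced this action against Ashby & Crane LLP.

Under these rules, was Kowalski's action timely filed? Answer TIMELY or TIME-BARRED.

Taking the later of the act (2014-08-23) and discovery (2015-09-09), the claim accrued on 2015-09-09.
1 year from 2015-09-09 is 2016-09-09.
The period was tolled for 45 days by the automatic bankruptcy stay (2015-12-25 to 2016-02-08), pushing the deadline to 2016-10-24.
Because the plaintiff's legal incapacity ran from 2016-05-10 to 2016-12-07, the deadline is extended by 211 days to 2017-05-23.
The pending related arbitration from 2016-12-29 to 2017-08-28 tolled the period for 242 days, extending the deadline to 2018-01-20.
The 2017-12-04 filing precedes the 2018-01-20 deadline; the claim is timely.

TIMELY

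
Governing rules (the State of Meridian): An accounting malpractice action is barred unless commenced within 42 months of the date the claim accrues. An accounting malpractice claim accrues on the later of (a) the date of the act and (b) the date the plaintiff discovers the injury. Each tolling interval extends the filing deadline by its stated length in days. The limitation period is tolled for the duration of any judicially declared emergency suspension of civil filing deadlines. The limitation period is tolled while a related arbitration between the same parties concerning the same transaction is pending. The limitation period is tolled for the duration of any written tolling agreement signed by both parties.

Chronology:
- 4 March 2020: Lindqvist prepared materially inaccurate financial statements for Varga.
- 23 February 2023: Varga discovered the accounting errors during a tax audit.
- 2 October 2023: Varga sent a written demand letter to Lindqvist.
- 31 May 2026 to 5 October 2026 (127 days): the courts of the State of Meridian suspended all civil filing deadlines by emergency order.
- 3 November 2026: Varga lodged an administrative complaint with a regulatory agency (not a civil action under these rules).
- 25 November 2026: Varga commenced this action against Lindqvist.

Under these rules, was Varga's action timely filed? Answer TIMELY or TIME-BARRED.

The claim accrued on 23 February 2023 — the later of the 4 March 2020 act and the 23 February 2023 discovery.
The untolled deadline — 42 months after 23 February 2023 — is 23 August 2026.
The period was tolled for 127 days by the emergency suspension of filing deadlines (31 May 2026 to 5 October 2026), pushing the deadline to 28 December 2026.
The other events in the timeline have no effect on the limitation period under the stated rules.
Filing on 25 November 2026 beat the 28 December 2026 deadline — the action is timely.

TIMELY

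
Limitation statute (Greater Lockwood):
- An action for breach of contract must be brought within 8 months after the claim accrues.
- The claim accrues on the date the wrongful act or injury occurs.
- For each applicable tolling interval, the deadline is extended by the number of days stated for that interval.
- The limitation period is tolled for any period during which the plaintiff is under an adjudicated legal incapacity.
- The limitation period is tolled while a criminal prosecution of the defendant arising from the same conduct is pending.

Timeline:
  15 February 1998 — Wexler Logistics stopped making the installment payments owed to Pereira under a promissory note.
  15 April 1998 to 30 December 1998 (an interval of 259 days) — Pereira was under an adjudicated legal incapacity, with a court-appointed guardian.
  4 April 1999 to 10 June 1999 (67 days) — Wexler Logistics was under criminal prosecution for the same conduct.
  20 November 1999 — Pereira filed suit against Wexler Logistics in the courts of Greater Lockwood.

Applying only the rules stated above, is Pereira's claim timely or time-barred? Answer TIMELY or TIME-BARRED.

TIME-BARRED

The claim accrued on 15 February 1998, when the wrongful act occurred.
The untolled deadline — 8 months after 15 February 1998 — is 15 October 1998.
The period was tolled for 259 days by the plaintiff's legal incapacity (15 April 1998 to 30 December 1998), pushing the deadline to 1 July 1999.
Because the pending criminal prosecution ran from 4 April 1999 to 10 June 1999, the deadline is extended by 67 days to 6 September 1999.
Filing on 20 November 1999 missed the 6 September 1999 deadline — the action is time-barred.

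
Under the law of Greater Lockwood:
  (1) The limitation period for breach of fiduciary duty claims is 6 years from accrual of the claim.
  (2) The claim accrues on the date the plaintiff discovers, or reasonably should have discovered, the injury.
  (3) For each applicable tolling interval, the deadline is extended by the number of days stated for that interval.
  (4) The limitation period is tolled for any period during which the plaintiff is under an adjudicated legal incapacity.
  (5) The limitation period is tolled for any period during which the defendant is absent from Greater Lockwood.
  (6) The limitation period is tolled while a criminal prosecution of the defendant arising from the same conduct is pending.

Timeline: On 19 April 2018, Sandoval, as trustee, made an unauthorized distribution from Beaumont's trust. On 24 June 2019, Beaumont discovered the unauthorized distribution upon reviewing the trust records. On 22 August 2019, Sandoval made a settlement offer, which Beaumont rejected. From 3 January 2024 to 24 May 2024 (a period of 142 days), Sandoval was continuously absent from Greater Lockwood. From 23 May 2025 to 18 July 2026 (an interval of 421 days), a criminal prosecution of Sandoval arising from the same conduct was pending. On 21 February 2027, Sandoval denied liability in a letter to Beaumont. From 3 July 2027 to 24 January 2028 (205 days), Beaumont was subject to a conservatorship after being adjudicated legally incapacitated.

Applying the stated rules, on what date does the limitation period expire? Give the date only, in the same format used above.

The claim did not accrue until Beaumont discovered the injury on 24 June 2019; the 19 April 2018 act date does not start the clock under the stated rule.
Adding the 6 years base period to 24 June 2019 gives a deadline of 24 June 2025, before any tolling.
The defendant's absence from the jurisdiction from 3 January 2024 to 24 May 2024 tolled the period for 142 days, extending the deadline to 13 November 2025.
The period was tolled for 421 days by the pending criminal prosecution (23 May 2025 to 18 July 2026), pushing the deadline to 8 January 2027.
The plaintiff's legal incapacity from 3 July 2027 to 24 January 2028 began after the period had already run on 8 January 2027, so it has no tolling effect.
None of the other events listed affects the running of the period under the stated rules.

8 January 2027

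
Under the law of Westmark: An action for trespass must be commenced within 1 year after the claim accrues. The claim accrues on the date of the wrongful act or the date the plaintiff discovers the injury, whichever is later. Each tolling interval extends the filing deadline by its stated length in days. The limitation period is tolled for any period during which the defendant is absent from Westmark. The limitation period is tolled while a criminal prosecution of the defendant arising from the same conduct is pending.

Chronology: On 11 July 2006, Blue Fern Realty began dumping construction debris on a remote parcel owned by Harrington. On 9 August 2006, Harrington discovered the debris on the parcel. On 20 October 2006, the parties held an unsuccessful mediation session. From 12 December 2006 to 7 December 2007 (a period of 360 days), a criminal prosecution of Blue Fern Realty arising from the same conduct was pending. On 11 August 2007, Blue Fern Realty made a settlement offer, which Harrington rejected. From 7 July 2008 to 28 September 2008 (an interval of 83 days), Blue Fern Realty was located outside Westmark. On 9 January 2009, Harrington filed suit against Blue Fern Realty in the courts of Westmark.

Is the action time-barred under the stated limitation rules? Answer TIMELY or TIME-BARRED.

TIME-BARRED

The claim accrued on 9 August 2006 — the later of the 11 July 2006 act and the 9 August 2006 discovery.
The untolled deadline — 1 year after 9 August 2006 — is 9 August 2007.
Because the pending criminal prosecution ran from 12 December 2006 to 7 December 2007, the deadline is extended by 360 days to 3 August 2008.
The defendant's absence from the jurisdiction from 7 July 2008 to 28 September 2008 tolled the period for 83 days, extending the deadline to 25 October 2008.
Nothing else in the chronology tolls or restarts the period.
Harrington filed on 9 January 2009, after the 25 October 2008 deadline, so the action is time-barred.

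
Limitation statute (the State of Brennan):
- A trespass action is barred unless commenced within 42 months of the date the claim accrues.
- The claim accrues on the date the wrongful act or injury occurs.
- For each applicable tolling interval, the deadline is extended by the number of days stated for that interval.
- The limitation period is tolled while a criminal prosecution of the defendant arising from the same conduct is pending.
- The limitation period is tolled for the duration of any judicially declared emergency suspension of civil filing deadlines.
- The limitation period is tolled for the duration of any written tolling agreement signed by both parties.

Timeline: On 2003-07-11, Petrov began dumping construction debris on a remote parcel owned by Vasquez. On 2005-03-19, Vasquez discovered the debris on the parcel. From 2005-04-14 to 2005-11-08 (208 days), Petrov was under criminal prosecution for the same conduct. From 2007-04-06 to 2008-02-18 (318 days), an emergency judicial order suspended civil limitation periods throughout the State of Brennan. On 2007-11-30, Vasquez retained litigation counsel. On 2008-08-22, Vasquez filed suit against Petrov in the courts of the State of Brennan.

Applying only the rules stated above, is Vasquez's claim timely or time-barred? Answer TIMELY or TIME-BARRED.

The claim accrued on 2003-07-11, when the wrongful act occurred; under the stated occurrence rule the 2005-03-19 discovery does not delay accrual.
Adding the 42 months base period to 2003-07-11 gives a deadline of 2007-01-11, before any tolling.
The pending criminal prosecution from 2005-04-14 to 2005-11-08 tolled the period for 208 days, extending the deadline to 2007-08-07.
The emergency suspension of filing deadlines from 2007-04-06 to 2008-02-18 tolled the period for 318 days, extending the deadline to 2008-06-20.
None of the other events listed affects the running of the period under the stated rules.
The 2008-08-22 filing falls after the 2008-06-20 deadline; the claim is time-barred.

TIME-BARRED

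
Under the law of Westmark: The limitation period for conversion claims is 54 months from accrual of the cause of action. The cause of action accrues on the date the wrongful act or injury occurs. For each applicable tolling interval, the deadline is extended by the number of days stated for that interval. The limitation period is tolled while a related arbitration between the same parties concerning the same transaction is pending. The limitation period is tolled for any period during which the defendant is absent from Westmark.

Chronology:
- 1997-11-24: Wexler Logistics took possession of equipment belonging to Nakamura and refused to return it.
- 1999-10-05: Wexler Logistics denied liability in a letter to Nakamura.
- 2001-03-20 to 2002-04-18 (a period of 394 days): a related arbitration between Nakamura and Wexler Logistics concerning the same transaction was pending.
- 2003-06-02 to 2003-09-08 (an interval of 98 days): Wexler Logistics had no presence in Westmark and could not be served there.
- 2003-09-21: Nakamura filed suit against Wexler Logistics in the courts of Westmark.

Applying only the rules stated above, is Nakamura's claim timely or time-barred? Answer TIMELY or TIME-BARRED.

The claim accrued on 1997-11-24, when the wrongful act occurred.
The untolled deadline — 54 months after 1997-11-24 — is 2002-05-24.
Because the pending related arbitration ran from 2001-03-20 to 2002-04-18, the deadline is extended by 394 days to 2003-06-22.
The period was tolled for 98 days by the defendant's absence from the jurisdiction (2003-06-02 to 2003-09-08), pushing the deadline to 2003-09-28.
None of the other events listed affects the running of the period under the stated rules.
The 2003-09-21 filing precedes the 2003-09-28 deadline; the claim is timely.

TIMELY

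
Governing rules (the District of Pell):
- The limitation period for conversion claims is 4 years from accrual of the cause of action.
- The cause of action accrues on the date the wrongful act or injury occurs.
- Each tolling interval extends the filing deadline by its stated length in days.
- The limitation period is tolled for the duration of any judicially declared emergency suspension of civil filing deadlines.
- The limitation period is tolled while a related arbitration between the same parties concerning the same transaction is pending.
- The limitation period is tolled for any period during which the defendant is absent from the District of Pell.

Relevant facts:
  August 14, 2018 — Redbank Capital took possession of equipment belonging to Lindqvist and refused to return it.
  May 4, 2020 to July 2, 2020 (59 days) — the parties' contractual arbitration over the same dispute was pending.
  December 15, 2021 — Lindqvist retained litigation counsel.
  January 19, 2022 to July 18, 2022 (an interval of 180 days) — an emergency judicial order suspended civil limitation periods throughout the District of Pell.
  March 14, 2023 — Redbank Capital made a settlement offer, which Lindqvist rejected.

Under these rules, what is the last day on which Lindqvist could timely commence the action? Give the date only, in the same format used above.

April 10, 2023

The cause of action accrued on August 14, 2018, the date of the act.
The untolled deadline — 4 years after August 14, 2018 — is August 14, 2022.
The pending related arbitration from May 4, 2020 to July 2, 2020 tolled the period for 59 days, extending the deadline to October 12, 2022.
The emergency suspension of filing deadlines from January 19, 2022 to July 18, 2022 tolled the period for 180 days, extending the deadline to April 10, 2023.
None of the other events listed affects the running of the period under the stated rules.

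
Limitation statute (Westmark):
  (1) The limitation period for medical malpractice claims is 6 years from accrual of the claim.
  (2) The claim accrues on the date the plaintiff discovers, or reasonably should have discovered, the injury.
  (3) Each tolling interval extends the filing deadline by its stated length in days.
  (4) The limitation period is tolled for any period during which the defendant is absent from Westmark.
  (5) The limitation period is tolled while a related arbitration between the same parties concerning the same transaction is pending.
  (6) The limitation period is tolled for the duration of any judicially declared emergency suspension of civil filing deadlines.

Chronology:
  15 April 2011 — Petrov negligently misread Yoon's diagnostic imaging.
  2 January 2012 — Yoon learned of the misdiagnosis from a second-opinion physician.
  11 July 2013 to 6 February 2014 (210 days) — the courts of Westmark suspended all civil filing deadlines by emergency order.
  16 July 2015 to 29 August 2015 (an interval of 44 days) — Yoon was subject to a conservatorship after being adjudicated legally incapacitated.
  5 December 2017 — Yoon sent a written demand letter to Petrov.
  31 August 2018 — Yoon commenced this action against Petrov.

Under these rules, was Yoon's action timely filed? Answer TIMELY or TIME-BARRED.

TIME-BARRED

Under the discovery rule, the claim accrued on 2 January 2012, when Yoon discovered the injury — not on the 15 April 2011 date of the underlying act.
Adding the 6 years base period to 2 January 2012 gives a deadline of 2 January 2018, before any tolling.
The emergency suspension of filing deadlines from 11 July 2013 to 6 February 2014 tolled the period for 210 days, extending the deadline to 31 July 2018.
The plaintiff's legal incapacity from 16 July 2015 to 29 August 2015 does not toll the period, because no stated rule makes the plaintiff's incapacity a tolling event.
Nothing else in the chronology tolls or restarts the period.
Yoon filed on 31 August 2018, after the 31 July 2018 deadline, so the action is time-barred.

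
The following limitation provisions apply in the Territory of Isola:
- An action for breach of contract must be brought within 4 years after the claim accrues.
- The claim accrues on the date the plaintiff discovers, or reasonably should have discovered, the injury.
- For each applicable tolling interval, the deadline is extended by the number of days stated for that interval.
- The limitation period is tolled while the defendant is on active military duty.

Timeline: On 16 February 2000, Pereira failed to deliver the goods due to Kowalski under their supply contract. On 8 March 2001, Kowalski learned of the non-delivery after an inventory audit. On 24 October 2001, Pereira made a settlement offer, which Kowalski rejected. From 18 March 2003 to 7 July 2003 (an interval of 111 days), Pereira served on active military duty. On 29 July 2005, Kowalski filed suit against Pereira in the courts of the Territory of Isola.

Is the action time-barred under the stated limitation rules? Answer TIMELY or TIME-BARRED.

TIME-BARRED

Under the discovery rule, the claim accrued on 8 March 2001, when Kowalski discovered the injury — not on the 16 February 2000 date of the underlying act.
The untolled deadline — 4 years after 8 March 2001 — is 8 March 2005.
Because the defendant's active military service ran from 18 March 2003 to 7 July 2003, the deadline is extended by 111 days to 27 June 2005.
Nothing else in the chronology tolls or restarts the period.
Filing on 29 July 2005 missed the 27 June 2005 deadline — the action is time-barred.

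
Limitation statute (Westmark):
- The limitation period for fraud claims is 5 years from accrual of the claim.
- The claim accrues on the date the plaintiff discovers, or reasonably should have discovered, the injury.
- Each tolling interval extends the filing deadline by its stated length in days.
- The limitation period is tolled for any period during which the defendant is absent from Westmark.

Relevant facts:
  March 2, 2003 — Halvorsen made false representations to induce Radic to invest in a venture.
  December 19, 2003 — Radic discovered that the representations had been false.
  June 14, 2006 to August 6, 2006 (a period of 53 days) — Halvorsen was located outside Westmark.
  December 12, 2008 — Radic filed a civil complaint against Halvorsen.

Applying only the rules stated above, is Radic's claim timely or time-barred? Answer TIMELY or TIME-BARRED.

TIMELY

Accrual is tied to discovery, so the period began on December 19, 2003 rather than on March 2, 2003 when the act occurred.
The untolled deadline — 5 years after December 19, 2003 — is December 19, 2008.
The period was tolled for 53 days by the defendant's absence from the jurisdiction (June 14, 2006 to August 6, 2006), pushing the deadline to February 10, 2009.
Radic filed on December 12, 2008, before the February 10, 2009 deadline, so the action is timely.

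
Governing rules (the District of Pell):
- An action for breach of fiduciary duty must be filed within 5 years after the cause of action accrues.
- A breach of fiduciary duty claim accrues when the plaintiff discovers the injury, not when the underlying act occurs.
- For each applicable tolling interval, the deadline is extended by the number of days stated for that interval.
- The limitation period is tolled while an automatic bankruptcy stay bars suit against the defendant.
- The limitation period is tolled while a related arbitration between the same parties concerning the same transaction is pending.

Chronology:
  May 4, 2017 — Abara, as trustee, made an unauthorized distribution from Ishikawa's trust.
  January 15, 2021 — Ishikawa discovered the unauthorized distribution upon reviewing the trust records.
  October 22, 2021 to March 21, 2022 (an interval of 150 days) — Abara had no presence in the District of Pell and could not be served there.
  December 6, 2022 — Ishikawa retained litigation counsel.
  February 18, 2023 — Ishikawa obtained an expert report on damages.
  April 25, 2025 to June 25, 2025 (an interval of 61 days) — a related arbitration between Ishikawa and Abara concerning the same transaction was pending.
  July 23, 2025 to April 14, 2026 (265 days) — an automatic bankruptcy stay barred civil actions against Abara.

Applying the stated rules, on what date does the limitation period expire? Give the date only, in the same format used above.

December 7, 2026

Accrual is tied to discovery, so the period began on January 15, 2021 rather than on May 4, 2017 when the act occurred.
Adding the 5 years base period to January 15, 2021 gives a deadline of January 15, 2026, before any tolling.
The period was tolled for 61 days by the pending related arbitration (April 25, 2025 to June 25, 2025), pushing the deadline to March 17, 2026.
The automatic bankruptcy stay from July 23, 2025 to April 14, 2026 tolled the period for 265 days, extending the deadline to December 7, 2026.
Although the defendant's absence ran from October 22, 2021 to March 21, 2022, the stated rules do not make that a tolling event, so it is disregarded.
None of the other events listed affects the running of the period under the stated rules.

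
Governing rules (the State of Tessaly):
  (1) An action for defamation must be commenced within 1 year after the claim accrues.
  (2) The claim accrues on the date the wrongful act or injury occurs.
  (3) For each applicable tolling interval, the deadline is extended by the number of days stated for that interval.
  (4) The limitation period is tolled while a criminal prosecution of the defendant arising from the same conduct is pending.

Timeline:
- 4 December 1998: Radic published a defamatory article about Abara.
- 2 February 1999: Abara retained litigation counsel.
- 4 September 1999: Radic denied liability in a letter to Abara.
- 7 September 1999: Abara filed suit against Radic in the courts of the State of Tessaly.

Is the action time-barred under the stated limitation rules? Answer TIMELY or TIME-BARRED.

TIMELY

The limitation period began to run on 4 December 1998.
The untolled deadline — 1 year after 4 December 1998 — is 4 December 1999.
Nothing else in the chronology tolls or restarts the period.
The 7 September 1999 filing precedes the 4 December 1999 deadline; the claim is timely.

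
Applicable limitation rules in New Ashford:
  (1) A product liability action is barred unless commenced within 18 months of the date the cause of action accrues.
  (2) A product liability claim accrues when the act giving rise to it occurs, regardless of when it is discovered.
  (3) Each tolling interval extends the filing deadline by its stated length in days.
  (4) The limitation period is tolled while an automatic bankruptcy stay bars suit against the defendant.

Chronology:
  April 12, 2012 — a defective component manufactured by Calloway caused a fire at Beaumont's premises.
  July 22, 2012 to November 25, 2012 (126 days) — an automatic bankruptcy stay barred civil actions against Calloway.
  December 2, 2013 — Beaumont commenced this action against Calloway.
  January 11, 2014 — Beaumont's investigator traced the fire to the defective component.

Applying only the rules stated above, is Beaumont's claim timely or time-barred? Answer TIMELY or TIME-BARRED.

The claim accrued on April 12, 2012, when the wrongful act occurred; under the stated occurrence rule the January 11, 2014 discovery does not delay accrual.
The untolled deadline — 18 months after April 12, 2012 — is October 12, 2013.
The automatic bankruptcy stay from July 22, 2012 to November 25, 2012 tolled the period for 126 days, extending the deadline to February 15, 2014.
Filing on December 2, 2013 beat the February 15, 2014 deadline — the action is timely.

TIMELY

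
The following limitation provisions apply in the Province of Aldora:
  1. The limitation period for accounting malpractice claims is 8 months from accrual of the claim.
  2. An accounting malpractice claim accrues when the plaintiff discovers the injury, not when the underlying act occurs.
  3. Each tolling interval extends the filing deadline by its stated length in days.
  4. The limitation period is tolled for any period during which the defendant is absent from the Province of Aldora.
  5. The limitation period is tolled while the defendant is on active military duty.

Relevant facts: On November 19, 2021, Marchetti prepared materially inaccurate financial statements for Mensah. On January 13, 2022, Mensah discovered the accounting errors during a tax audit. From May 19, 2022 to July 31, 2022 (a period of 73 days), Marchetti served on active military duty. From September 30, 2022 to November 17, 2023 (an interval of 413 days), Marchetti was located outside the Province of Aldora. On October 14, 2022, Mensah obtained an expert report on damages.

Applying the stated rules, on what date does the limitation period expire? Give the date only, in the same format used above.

January 12, 2024

Accrual is tied to discovery, so the period began on January 13, 2022 rather than on November 19, 2021 when the act occurred.
Adding the 8 months base period to January 13, 2022 gives a deadline of September 13, 2022, before any tolling.
The period was tolled for 73 days by the defendant's active military service (May 19, 2022 to July 31, 2022), pushing the deadline to November 25, 2022.
Because the defendant's absence from the jurisdiction ran from September 30, 2022 to November 17, 2023, the deadline is extended by 413 days to January 12, 2024.
The other events in the timeline have no effect on the limitation period under the stated rules.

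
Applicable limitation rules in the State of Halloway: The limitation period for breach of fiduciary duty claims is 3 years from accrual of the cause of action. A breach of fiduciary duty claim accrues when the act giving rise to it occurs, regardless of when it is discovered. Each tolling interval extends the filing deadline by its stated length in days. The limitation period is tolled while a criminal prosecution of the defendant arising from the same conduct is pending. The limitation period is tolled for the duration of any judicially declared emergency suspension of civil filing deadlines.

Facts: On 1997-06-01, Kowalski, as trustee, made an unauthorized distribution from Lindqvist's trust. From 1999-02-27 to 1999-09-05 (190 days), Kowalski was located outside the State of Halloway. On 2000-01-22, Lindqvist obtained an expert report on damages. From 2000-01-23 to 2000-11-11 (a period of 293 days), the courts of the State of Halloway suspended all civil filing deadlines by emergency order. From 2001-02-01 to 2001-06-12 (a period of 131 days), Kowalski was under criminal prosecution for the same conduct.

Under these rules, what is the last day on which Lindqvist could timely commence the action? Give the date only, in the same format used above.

2001-07-30

The cause of action accrued on 1997-06-01, the date of the act.
The untolled deadline — 3 years after 1997-06-01 — is 2000-06-01.
The period was tolled for 293 days by the emergency suspension of filing deadlines (2000-01-23 to 2000-11-11), pushing the deadline to 2001-03-21.
The pending criminal prosecution from 2001-02-01 to 2001-06-12 tolled the period for 131 days, extending the deadline to 2001-07-30.
No stated provision tolls the period for the defendant's absence, so the interval from 1999-02-27 to 1999-09-05 has no effect on the deadline.
Nothing else in the chronology tolls or restarts the period.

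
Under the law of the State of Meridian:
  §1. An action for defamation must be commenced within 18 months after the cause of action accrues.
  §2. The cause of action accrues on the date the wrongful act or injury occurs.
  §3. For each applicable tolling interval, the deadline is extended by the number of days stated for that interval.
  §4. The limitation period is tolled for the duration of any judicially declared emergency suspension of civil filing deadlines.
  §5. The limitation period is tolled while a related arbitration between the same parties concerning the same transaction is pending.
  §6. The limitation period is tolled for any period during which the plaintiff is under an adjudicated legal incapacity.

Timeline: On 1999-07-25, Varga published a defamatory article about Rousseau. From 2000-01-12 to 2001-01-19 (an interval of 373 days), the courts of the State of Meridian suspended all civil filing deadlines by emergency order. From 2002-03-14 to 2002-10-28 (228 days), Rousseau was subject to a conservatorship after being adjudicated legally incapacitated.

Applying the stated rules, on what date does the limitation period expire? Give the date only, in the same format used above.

2002-02-02

The cause of action accrued on 1999-07-25, the date of the act.
The untolled deadline — 18 months after 1999-07-25 — is 2001-01-25.
The period was tolled for 373 days by the emergency suspension of filing deadlines (2000-01-12 to 2001-01-19), pushing the deadline to 2002-02-02.
By the time the plaintiff's legal incapacity began on 2002-03-14, the limitation period had already expired on 2002-02-02; that interval cannot revive it.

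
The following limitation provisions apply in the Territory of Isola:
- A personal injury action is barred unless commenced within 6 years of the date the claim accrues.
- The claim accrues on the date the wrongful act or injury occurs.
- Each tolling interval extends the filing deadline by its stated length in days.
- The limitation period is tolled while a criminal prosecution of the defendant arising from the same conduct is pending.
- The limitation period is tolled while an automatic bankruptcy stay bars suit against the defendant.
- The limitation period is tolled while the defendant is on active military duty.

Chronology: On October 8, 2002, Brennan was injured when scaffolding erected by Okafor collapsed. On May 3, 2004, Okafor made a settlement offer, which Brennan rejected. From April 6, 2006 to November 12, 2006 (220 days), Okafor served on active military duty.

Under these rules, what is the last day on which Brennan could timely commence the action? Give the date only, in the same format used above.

The limitation period began to run on October 8, 2002.
The untolled deadline — 6 years after October 8, 2002 — is October 8, 2008.
The defendant's active military service from April 6, 2006 to November 12, 2006 tolled the period for 220 days, extending the deadline to May 16, 2009.
None of the other events listed affects the running of the period under the stated rules.

May 16, 2009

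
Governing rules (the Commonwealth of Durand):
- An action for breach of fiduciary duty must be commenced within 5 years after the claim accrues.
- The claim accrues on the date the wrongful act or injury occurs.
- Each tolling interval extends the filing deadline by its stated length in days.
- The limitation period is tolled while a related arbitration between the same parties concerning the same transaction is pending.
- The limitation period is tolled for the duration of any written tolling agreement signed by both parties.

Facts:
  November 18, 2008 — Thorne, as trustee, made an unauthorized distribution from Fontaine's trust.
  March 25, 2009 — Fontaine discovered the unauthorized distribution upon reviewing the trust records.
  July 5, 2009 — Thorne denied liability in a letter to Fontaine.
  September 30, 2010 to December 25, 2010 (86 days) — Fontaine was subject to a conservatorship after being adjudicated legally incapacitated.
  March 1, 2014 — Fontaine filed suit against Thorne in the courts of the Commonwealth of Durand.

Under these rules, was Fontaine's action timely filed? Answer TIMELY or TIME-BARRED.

TIME-BARRED

Accrual is governed by the date of the act, so the period began to run on November 18, 2008; the later discovery on March 25, 2009 is irrelevant under the stated rule.
Adding the 5 years base period to November 18, 2008 gives a deadline of November 18, 2013, before any tolling.
Although the plaintiff's incapacity ran from September 30, 2010 to December 25, 2010, the stated rules do not make that a tolling event, so it is disregarded.
Nothing else in the chronology tolls or restarts the period.
Filing on March 1, 2014 missed the November 18, 2013 deadline — the action is time-barred.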